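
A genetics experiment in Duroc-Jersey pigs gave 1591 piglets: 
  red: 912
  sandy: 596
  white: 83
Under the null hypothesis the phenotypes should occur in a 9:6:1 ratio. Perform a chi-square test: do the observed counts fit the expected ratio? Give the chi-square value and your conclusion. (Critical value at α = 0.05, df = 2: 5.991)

Expected counts for N = 1591 under a 9:6:1 ratio (total parts = 16):
  red: 1591 × 9/16 = 894.9375
  sandy: 1591 × 6/16 = 596.625
  white: 1591 × 1/16 = 99.4375
χ² = Σ (O − E)² / E
  red: (912 − 894.9375)² / 894.9375 = 0.3253
  sandy: (596 − 596.625)² / 596.625 = 0.0007
  white: (83 − 99.4375)² / 99.4375 = 2.7172
χ² = 0.3253 + 0.0007 + 2.7172 = 3.0432 ≈ 3.043
Degrees of freedom = 3 − 1 = 2; critical value at α = 0.05 is 5.991.
Since 3.043 < 5.991, we fail to reject the null hypothesis — the data are consistent with the 9:6:1 ratio.

3.043; consistent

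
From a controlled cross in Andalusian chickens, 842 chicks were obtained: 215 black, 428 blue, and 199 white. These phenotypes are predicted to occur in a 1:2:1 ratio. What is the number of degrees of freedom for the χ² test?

2

A goodness-of-fit test with 3 phenotype classes has df = 3 − 1 = 2.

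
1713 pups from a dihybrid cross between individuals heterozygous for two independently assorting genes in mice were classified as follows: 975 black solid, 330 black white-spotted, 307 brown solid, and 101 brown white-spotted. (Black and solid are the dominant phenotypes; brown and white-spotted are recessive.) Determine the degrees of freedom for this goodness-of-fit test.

A dihybrid F₂ with independent assortment and complete dominance at both loci gives a 9:3:3:1 phenotypic ratio.
A goodness-of-fit test with 4 phenotype classes has df = 4 − 1 = 3.

3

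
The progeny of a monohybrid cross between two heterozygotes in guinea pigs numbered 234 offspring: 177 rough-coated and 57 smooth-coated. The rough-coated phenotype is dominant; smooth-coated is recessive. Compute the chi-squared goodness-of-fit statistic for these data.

For a monohybrid cross between heterozygotes with complete dominance, the expected phenotypic ratio is 3:1.
Under the 3:1 hypothesis (Σ ratio = 4, N = 234):
  rough-coated: 234 × 3/4 = 175.5
  smooth-coated: 234 × 1/4 = 58.5
χ² = Σ (O − E)² / E
  rough-coated: (177 − 175.5)² / 175.5 = 0.0128
  smooth-coated: (57 − 58.5)² / 58.5 = 0.0385
χ² = 0.0128 + 0.0385 = 0.0513 ≈ 0.051

0.051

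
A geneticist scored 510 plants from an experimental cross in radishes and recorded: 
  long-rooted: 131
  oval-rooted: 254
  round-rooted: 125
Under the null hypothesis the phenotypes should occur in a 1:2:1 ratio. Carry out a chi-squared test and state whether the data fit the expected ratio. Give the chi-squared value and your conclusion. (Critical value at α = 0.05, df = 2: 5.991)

0.149; consistent

Under the 1:2:1 hypothesis (Σ ratio = 4, N = 510):
  long-rooted: 510 × 1/4 = 127.5
  oval-rooted: 510 × 2/4 = 255
  round-rooted: 510 × 1/4 = 127.5
χ² = Σ (O − E)² / E
  long-rooted: (131 − 127.5)² / 127.5 = 0.0961
  oval-rooted: (254 − 255)² / 255 = 0.0039
  round-rooted: (125 − 127.5)² / 127.5 = 0.0490
χ² = 0.0961 + 0.0039 + 0.0490 = 0.149
Degrees of freedom = 3 − 1 = 2; critical value at α = 0.05 is 5.991.
Since 0.149 < 5.991, we fail to reject the null hypothesis — the data are consistent with the 1:2:1 ratio.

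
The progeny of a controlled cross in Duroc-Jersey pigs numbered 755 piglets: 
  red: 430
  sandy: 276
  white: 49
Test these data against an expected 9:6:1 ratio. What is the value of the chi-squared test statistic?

Total ratio parts = 16. Expected numbers out of 755:
  red: 755 × 9/16 = 424.6875
  sandy: 755 × 6/16 = 283.125
  white: 755 × 1/16 = 47.1875
χ² = Σ (O − E)² / E
  red: (430 − 424.6875)² / 424.6875 = 0.0665
  sandy: (276 − 283.125)² / 283.125 = 0.1793
  white: (49 − 47.1875)² / 47.1875 = 0.0696
χ² = 0.0665 + 0.1793 + 0.0696 = 0.3154 ≈ 0.315

0.315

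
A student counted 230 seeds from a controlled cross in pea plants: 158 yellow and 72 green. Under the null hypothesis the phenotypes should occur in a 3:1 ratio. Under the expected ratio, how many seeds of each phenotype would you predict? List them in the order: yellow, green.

The 3:1 ratio has 4 parts, so with N = 230 the expected counts are:
  yellow: 230 × 3/4 = 172.5
  green: 230 × 1/4 = 57.5

172.5, 57.5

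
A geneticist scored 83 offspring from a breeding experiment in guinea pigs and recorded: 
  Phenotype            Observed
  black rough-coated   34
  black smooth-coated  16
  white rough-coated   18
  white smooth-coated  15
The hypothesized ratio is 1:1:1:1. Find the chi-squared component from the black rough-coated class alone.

8.461

Total ratio parts = 4. Expected numbers out of 83:
  black rough-coated: 83 × 1/4 = 20.75
  black smooth-coated: 83 × 1/4 = 20.75
  white rough-coated: 83 × 1/4 = 20.75
  white smooth-coated: 83 × 1/4 = 20.75
Contribution of black rough-coated: (34 − 20.75)² / 20.75 = 8.4608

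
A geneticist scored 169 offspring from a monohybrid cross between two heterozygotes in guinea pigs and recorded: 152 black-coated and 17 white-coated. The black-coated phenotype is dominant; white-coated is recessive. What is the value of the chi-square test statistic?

For a monohybrid cross between heterozygotes with complete dominance, the expected phenotypic ratio is 3:1.
Total ratio parts = 4. Expected numbers out of 169:
  black-coated: 169 × 3/4 = 126.75
  white-coated: 169 × 1/4 = 42.25
χ² = Σ (O − E)² / E
  black-coated: (152 − 126.75)² / 126.75 = 5.0301
  white-coated: (17 − 42.25)² / 42.25 = 15.0902
χ² = 5.0301 + 15.0902 = 20.1203 ≈ 20.120

20.120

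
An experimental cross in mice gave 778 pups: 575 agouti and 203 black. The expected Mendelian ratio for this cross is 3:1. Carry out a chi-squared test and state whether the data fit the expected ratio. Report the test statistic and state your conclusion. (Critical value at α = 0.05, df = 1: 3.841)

0.495; consistent

Total ratio parts = 4. Expected numbers out of 778:
  agouti: 778 × 3/4 = 583.5
  black: 778 × 1/4 = 194.5
χ² = Σ (O − E)² / E
  agouti: (575 − 583.5)² / 583.5 = 0.1238
  black: (203 − 194.5)² / 194.5 = 0.3715
χ² = 0.1238 + 0.3715 = 0.4953 ≈ 0.495
Degrees of freedom = 2 − 1 = 1; critical value at α = 0.05 is 3.841.
Since 0.495 < 3.841, we fail to reject the null hypothesis — the data are consistent with the 3:1 ratio.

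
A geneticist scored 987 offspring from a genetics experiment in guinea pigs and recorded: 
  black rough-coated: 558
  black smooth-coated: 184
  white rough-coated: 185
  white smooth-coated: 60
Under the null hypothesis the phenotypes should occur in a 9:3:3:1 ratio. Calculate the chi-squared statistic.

0.067

Total ratio parts = 16. Expected numbers out of 987:
  black rough-coated: 987 × 9/16 = 555.1875
  black smooth-coated: 987 × 3/16 = 185.0625
  white rough-coated: 987 × 3/16 = 185.0625
  white smooth-coated: 987 × 1/16 = 61.6875
χ² = Σ (O − E)² / E
  black rough-coated: (558 − 555.1875)² / 555.1875 = 0.0142
  black smooth-coated: (184 − 185.0625)² / 185.0625 = 0.0061
  white rough-coated: (185 − 185.0625)² / 185.0625 = 0.0000
  white smooth-coated: (60 − 61.6875)² / 61.6875 = 0.0462
χ² = 0.0142 + 0.0061 + 0.0000 + 0.0462 = 0.0665 ≈ 0.067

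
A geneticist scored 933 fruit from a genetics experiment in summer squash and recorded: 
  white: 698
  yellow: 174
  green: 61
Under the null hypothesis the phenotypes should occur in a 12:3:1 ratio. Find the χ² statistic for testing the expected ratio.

0.133

Expected counts for N = 933 under a 12:3:1 ratio (total parts = 16):
  white: 933 × 12/16 = 699.75
  yellow: 933 × 3/16 = 174.9375
  green: 933 × 1/16 = 58.3125
χ² = Σ (O − E)² / E
  white: (698 − 699.75)² / 699.75 = 0.0044
  yellow: (174 − 174.9375)² / 174.9375 = 0.0050
  green: (61 − 58.3125)² / 58.3125 = 0.1239
χ² = 0.0044 + 0.0050 + 0.1239 = 0.1333 ≈ 0.133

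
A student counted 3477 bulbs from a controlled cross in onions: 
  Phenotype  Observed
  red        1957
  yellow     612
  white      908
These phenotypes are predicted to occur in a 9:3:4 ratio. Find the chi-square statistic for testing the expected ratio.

Total ratio parts = 16. Expected numbers out of 3477:
  red: 3477 × 9/16 = 1955.8125
  yellow: 3477 × 3/16 = 651.9375
  white: 3477 × 4/16 = 869.25
χ² = Σ (O − E)² / E
  red: (1957 − 1955.8125)² / 1955.8125 = 0.0007
  yellow: (612 − 651.9375)² / 651.9375 = 2.4466
  white: (908 − 869.25)² / 869.25 = 1.7274
χ² = 0.0007 + 2.4466 + 1.7274 = 4.1747 ≈ 4.175

4.175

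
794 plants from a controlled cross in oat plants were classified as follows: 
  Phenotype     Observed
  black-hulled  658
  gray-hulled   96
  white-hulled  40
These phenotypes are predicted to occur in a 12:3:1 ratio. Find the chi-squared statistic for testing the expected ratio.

27.206

Expected counts for N = 794 under a 12:3:1 ratio (total parts = 16):
  black-hulled: 794 × 12/16 = 595.5
  gray-hulled: 794 × 3/16 = 148.875
  white-hulled: 794 × 1/16 = 49.625
χ² = Σ (O − E)² / E
  black-hulled: (658 − 595.5)² / 595.5 = 6.5596
  gray-hulled: (96 − 148.875)² / 148.875 = 18.7793
  white-hulled: (40 − 49.625)² / 49.625 = 1.8668
χ² = 6.5596 + 18.7793 + 1.8668 = 27.2057 ≈ 27.206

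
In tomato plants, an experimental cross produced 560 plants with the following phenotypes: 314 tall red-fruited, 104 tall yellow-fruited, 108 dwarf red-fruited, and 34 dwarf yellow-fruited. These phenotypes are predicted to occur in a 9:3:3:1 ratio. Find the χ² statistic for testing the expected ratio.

0.127

Under the 9:3:3:1 hypothesis (Σ ratio = 16, N = 560):
  tall red-fruited: 560 × 9/16 = 315
  tall yellow-fruited: 560 × 3/16 = 105
  dwarf red-fruited: 560 × 3/16 = 105
  dwarf yellow-fruited: 560 × 1/16 = 35
χ² = Σ (O − E)² / E
  tall red-fruited: (314 − 315)² / 315 = 0.0032
  tall yellow-fruited: (104 − 105)² / 105 = 0.0095
  dwarf red-fruited: (108 − 105)² / 105 = 0.0857
  dwarf yellow-fruited: (34 − 35)² / 35 = 0.0286
χ² = 0.0032 + 0.0095 + 0.0857 + 0.0286 = 0.127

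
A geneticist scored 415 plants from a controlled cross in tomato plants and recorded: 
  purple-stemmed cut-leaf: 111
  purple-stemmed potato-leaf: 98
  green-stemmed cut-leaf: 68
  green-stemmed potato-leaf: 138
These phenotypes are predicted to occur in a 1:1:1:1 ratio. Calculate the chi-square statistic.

Total ratio parts = 4. Expected numbers out of 415:
  purple-stemmed cut-leaf: 415 × 1/4 = 103.75
  purple-stemmed potato-leaf: 415 × 1/4 = 103.75
  green-stemmed cut-leaf: 415 × 1/4 = 103.75
  green-stemmed potato-leaf: 415 × 1/4 = 103.75
χ² = Σ (O − E)² / E
  purple-stemmed cut-leaf: (111 − 103.75)² / 103.75 = 0.5066
  purple-stemmed potato-leaf: (98 − 103.75)² / 103.75 = 0.3187
  green-stemmed cut-leaf: (68 − 103.75)² / 103.75 = 12.3187
  green-stemmed potato-leaf: (138 − 103.75)² / 103.75 = 11.3066
χ² = 0.5066 + 0.3187 + 12.3187 + 11.3066 = 24.4506 ≈ 24.451

24.451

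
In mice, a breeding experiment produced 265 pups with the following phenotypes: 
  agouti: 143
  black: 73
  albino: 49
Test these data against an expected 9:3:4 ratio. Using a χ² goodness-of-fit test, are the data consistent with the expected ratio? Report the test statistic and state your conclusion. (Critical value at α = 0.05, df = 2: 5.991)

Expected counts for N = 265 under a 9:3:4 ratio (total parts = 16):
  agouti: 265 × 9/16 = 149.0625
  black: 265 × 3/16 = 49.6875
  albino: 265 × 4/16 = 66.25
χ² = Σ (O − E)² / E
  agouti: (143 − 149.0625)² / 149.0625 = 0.2466
  black: (73 − 49.6875)² / 49.6875 = 10.9378
  albino: (49 − 66.25)² / 66.25 = 4.4915
χ² = 0.2466 + 10.9378 + 4.4915 = 15.6759 ≈ 15.676
Degrees of freedom = 3 − 1 = 2; critical value at α = 0.05 is 5.991.
Since 15.676 > 5.991, we reject the null hypothesis — the data do not fit the 9:3:4 ratio.

15.676; not consistent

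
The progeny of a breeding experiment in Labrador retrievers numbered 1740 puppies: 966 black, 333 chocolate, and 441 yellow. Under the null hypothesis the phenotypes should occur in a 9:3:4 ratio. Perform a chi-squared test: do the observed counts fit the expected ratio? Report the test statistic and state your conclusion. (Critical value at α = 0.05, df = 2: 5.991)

0.389; consistent

The 9:3:4 ratio has 16 parts, so with N = 1740 the expected counts are:
  black: 1740 × 9/16 = 978.75
  chocolate: 1740 × 3/16 = 326.25
  yellow: 1740 × 4/16 = 435
χ² = Σ (O − E)² / E
  black: (966 − 978.75)² / 978.75 = 0.1661
  chocolate: (333 − 326.25)² / 326.25 = 0.1397
  yellow: (441 − 435)² / 435 = 0.0828
χ² = 0.1661 + 0.1397 + 0.0828 = 0.3886 ≈ 0.389
Degrees of freedom = 3 − 1 = 2; critical value at α = 0.05 is 5.991.
Since 0.389 < 5.991, we fail to reject the null hypothesis — the data are consistent with the 9:3:4 ratio.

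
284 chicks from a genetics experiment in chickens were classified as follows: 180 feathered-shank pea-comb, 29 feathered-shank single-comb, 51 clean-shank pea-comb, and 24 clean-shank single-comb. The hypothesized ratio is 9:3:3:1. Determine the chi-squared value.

15.906

Expected counts for N = 284 under a 9:3:3:1 ratio (total parts = 16):
  feathered-shank pea-comb: 284 × 9/16 = 159.75
  feathered-shank single-comb: 284 × 3/16 = 53.25
  clean-shank pea-comb: 284 × 3/16 = 53.25
  clean-shank single-comb: 284 × 1/16 = 17.75
χ² = Σ (O − E)² / E
  feathered-shank pea-comb: (180 − 159.75)² / 159.75 = 2.5669
  feathered-shank single-comb: (29 − 53.25)² / 53.25 = 11.0434
  clean-shank pea-comb: (51 − 53.25)² / 53.25 = 0.0951
  clean-shank single-comb: (24 − 17.75)² / 17.75 = 2.2007
χ² = 2.5669 + 11.0434 + 0.0951 + 2.2007 = 15.9061 ≈ 15.906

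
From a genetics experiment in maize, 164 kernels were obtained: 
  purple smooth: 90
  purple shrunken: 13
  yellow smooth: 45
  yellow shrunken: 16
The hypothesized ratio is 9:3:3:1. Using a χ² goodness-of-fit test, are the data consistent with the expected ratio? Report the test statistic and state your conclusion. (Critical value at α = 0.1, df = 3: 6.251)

20.130; not consistent

The 9:3:3:1 ratio has 16 parts, so with N = 164 the expected counts are:
  purple smooth: 164 × 9/16 = 92.25
  purple shrunken: 164 × 3/16 = 30.75
  yellow smooth: 164 × 3/16 = 30.75
  yellow shrunken: 164 × 1/16 = 10.25
χ² = Σ (O − E)² / E
  purple smooth: (90 − 92.25)² / 92.25 = 0.0549
  purple shrunken: (13 − 30.75)² / 30.75 = 10.2459
  yellow smooth: (45 − 30.75)² / 30.75 = 6.6037
  yellow shrunken: (16 − 10.25)² / 10.25 = 3.2256
χ² = 0.0549 + 10.2459 + 6.6037 + 3.2256 = 20.1301 ≈ 20.130
Degrees of freedom = 4 − 1 = 3; critical value at α = 0.1 is 6.251.
Since 20.130 > 6.251, we reject the null hypothesis — the data do not fit the 9:3:3:1 ratio.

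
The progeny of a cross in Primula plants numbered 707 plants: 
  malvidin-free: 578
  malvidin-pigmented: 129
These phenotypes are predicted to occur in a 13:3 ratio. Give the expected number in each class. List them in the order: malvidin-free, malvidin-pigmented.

574.4375, 132.5625

Under the 13:3 hypothesis (Σ ratio = 16, N = 707):
  malvidin-free: 707 × 13/16 = 574.4375
  malvidin-pigmented: 707 × 3/16 = 132.5625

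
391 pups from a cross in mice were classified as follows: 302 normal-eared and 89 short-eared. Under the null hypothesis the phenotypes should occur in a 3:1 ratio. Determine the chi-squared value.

1.044

Under the 3:1 hypothesis (Σ ratio = 4, N = 391):
  normal-eared: 391 × 3/4 = 293.25
  short-eared: 391 × 1/4 = 97.75
χ² = Σ (O − E)² / E
  normal-eared: (302 − 293.25)² / 293.25 = 0.2611
  short-eared: (89 − 97.75)² / 97.75 = 0.7832
χ² = 0.2611 + 0.7832 = 1.0443 ≈ 1.044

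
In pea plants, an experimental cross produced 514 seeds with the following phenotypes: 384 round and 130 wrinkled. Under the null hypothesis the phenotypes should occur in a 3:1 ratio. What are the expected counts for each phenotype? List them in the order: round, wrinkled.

385.5, 128.5

Under the 3:1 hypothesis (Σ ratio = 4, N = 514):
  round: 514 × 3/4 = 385.5
  wrinkled: 514 × 1/4 = 128.5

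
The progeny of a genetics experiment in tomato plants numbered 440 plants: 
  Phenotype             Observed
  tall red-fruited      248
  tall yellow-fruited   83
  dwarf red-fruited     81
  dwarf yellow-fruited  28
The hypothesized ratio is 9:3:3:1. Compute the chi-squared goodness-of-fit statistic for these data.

Under the 9:3:3:1 hypothesis (Σ ratio = 16, N = 440):
  tall red-fruited: 440 × 9/16 = 247.5
  tall yellow-fruited: 440 × 3/16 = 82.5
  dwarf red-fruited: 440 × 3/16 = 82.5
  dwarf yellow-fruited: 440 × 1/16 = 27.5
χ² = Σ (O − E)² / E
  tall red-fruited: (248 − 247.5)² / 247.5 = 0.0010
  tall yellow-fruited: (83 − 82.5)² / 82.5 = 0.0030
  dwarf red-fruited: (81 − 82.5)² / 82.5 = 0.0273
  dwarf yellow-fruited: (28 − 27.5)² / 27.5 = 0.0091
χ² = 0.0010 + 0.0030 + 0.0273 + 0.0091 = 0.0404 ≈ 0.040

0.040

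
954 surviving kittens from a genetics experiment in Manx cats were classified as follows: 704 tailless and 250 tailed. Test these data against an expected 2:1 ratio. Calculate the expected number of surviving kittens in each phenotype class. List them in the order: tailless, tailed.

Total ratio parts = 3. Expected numbers out of 954:
  tailless: 954 × 2/3 = 636
  tailed: 954 × 1/3 = 318

636, 318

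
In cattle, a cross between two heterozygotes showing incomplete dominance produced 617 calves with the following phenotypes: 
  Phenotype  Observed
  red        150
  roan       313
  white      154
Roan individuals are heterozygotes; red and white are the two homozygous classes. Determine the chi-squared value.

0.183

With incomplete dominance, a heterozygote × heterozygote cross gives a 1:2:1 phenotypic ratio.
Under the 1:2:1 hypothesis (Σ ratio = 4, N = 617):
  red: 617 × 1/4 = 154.25
  roan: 617 × 2/4 = 308.5
  white: 617 × 1/4 = 154.25
χ² = Σ (O − E)² / E
  red: (150 − 154.25)² / 154.25 = 0.1171
  roan: (313 − 308.5)² / 308.5 = 0.0656
  white: (154 − 154.25)² / 154.25 = 0.0004
χ² = 0.1171 + 0.0656 + 0.0004 = 0.1831 ≈ 0.183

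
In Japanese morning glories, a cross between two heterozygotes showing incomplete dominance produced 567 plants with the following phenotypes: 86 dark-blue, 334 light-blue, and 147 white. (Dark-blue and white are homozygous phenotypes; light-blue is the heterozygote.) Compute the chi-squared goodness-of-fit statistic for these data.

With incomplete dominance, a heterozygote × heterozygote cross gives a 1:2:1 phenotypic ratio.
Expected counts for N = 567 under a 1:2:1 ratio (total parts = 4):
  dark-blue: 567 × 1/4 = 141.75
  light-blue: 567 × 2/4 = 283.5
  white: 567 × 1/4 = 141.75
χ² = Σ (O − E)² / E
  dark-blue: (86 − 141.75)² / 141.75 = 21.9264
  light-blue: (334 − 283.5)² / 283.5 = 8.9956
  white: (147 − 141.75)² / 141.75 = 0.1944
χ² = 21.9264 + 8.9956 + 0.1944 = 31.1164 ≈ 31.116

31.116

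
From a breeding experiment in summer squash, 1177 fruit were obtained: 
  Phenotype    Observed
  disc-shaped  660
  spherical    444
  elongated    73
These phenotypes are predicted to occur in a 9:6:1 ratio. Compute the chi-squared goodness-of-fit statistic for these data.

The 9:6:1 ratio has 16 parts, so with N = 1177 the expected counts are:
  disc-shaped: 1177 × 9/16 = 662.0625
  spherical: 1177 × 6/16 = 441.375
  elongated: 1177 × 1/16 = 73.5625
χ² = Σ (O − E)² / E
  disc-shaped: (660 − 662.0625)² / 662.0625 = 0.0064
  spherical: (444 − 441.375)² / 441.375 = 0.0156
  elongated: (73 − 73.5625)² / 73.5625 = 0.0043
χ² = 0.0064 + 0.0156 + 0.0043 = 0.0263 ≈ 0.026

0.026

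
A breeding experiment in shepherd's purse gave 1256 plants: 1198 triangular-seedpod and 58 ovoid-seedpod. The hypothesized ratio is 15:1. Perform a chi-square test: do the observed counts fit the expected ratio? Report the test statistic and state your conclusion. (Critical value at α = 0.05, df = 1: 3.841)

5.710; not consistent

Under the 15:1 hypothesis (Σ ratio = 16, N = 1256):
  triangular-seedpod: 1256 × 15/16 = 1177.5
  ovoid-seedpod: 1256 × 1/16 = 78.5
χ² = Σ (O − E)² / E
  triangular-seedpod: (1198 − 1177.5)² / 1177.5 = 0.3569
  ovoid-seedpod: (58 − 78.5)² / 78.5 = 5.3535
χ² = 0.3569 + 5.3535 = 5.7104 ≈ 5.710
Degrees of freedom = 2 − 1 = 1; critical value at α = 0.05 is 3.841.
Since 5.710 > 3.841, we reject the null hypothesis — the data do not fit the 15:1 ratio.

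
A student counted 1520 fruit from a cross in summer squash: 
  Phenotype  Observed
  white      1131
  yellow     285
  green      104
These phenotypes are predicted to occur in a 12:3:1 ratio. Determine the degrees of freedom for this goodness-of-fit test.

A goodness-of-fit test with 3 phenotype classes has df = 3 − 1 = 2.

2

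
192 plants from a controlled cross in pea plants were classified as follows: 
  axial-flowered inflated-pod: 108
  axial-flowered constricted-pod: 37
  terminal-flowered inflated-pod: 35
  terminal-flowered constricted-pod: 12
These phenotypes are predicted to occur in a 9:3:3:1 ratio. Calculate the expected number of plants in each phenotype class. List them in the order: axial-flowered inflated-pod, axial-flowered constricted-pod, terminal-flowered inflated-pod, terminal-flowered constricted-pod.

108, 36, 36, 12

Expected counts for N = 192 under a 9:3:3:1 ratio (total parts = 16):
  axial-flowered inflated-pod: 192 × 9/16 = 108
  axial-flowered constricted-pod: 192 × 3/16 = 36
  terminal-flowered inflated-pod: 192 × 3/16 = 36
  terminal-flowered constricted-pod: 192 × 1/16 = 12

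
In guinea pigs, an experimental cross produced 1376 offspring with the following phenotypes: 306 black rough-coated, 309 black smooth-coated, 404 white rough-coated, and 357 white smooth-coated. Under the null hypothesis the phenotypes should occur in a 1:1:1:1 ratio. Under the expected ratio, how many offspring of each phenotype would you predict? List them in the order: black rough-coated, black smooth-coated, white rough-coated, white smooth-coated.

344, 344, 344, 344

Total ratio parts = 4. Expected numbers out of 1376:
  black rough-coated: 1376 × 1/4 = 344
  black smooth-coated: 1376 × 1/4 = 344
  white rough-coated: 1376 × 1/4 = 344
  white smooth-coated: 1376 × 1/4 = 344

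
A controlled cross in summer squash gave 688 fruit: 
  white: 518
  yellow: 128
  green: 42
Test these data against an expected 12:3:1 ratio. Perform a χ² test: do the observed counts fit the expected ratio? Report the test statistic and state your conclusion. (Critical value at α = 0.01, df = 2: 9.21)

Expected counts for N = 688 under a 12:3:1 ratio (total parts = 16):
  white: 688 × 12/16 = 516
  yellow: 688 × 3/16 = 129
  green: 688 × 1/16 = 43
χ² = Σ (O − E)² / E
  white: (518 − 516)² / 516 = 0.0078
  yellow: (128 − 129)² / 129 = 0.0078
  green: (42 − 43)² / 43 = 0.0233
χ² = 0.0078 + 0.0078 + 0.0233 = 0.0389 ≈ 0.039
Degrees of freedom = 3 − 1 = 2; critical value at α = 0.01 is 9.21.
Since 0.039 < 9.21, we fail to reject the null hypothesis — the data are consistent with the 12:3:1 ratio.

0.039; consistent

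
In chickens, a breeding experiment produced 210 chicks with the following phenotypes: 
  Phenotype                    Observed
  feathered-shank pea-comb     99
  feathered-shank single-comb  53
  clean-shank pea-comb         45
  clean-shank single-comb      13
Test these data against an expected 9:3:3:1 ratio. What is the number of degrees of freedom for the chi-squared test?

A goodness-of-fit test with 4 phenotype classes has df = 4 − 1 = 3.

3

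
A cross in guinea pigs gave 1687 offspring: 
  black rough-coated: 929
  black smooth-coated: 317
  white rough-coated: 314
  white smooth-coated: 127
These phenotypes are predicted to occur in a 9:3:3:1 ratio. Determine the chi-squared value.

Expected counts for N = 1687 under a 9:3:3:1 ratio (total parts = 16):
  black rough-coated: 1687 × 9/16 = 948.9375
  black smooth-coated: 1687 × 3/16 = 316.3125
  white rough-coated: 1687 × 3/16 = 316.3125
  white smooth-coated: 1687 × 1/16 = 105.4375
χ² = Σ (O − E)² / E
  black rough-coated: (929 − 948.9375)² / 948.9375 = 0.4189
  black smooth-coated: (317 − 316.3125)² / 316.3125 = 0.0015
  white rough-coated: (314 − 316.3125)² / 316.3125 = 0.0169
  white smooth-coated: (127 − 105.4375)² / 105.4375 = 4.4096
χ² = 0.4189 + 0.0015 + 0.0169 + 4.4096 = 4.8469 ≈ 4.847

4.847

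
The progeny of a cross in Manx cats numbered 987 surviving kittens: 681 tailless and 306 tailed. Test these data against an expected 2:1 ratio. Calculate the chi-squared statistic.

2.412

Total ratio parts = 3. Expected numbers out of 987:
  tailless: 987 × 2/3 = 658
  tailed: 987 × 1/3 = 329
χ² = Σ (O − E)² / E
  tailless: (681 − 658)² / 658 = 0.8040
  tailed: (306 − 329)² / 329 = 1.6079
χ² = 0.8040 + 1.6079 = 2.4119 ≈ 2.412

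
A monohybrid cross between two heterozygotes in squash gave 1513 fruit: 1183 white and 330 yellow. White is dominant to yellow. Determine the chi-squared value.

For a monohybrid cross between heterozygotes with complete dominance, the expected phenotypic ratio is 3:1.
Total ratio parts = 4. Expected numbers out of 1513:
  white: 1513 × 3/4 = 1134.75
  yellow: 1513 × 1/4 = 378.25
χ² = Σ (O − E)² / E
  white: (1183 − 1134.75)² / 1134.75 = 2.0516
  yellow: (330 − 378.25)² / 378.25 = 6.1548
χ² = 2.0516 + 6.1548 = 8.2064 ≈ 8.206

8.206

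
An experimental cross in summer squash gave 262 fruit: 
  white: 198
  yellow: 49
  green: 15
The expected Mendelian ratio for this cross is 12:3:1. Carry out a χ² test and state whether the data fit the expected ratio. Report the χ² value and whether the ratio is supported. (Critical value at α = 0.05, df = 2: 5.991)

Under the 12:3:1 hypothesis (Σ ratio = 16, N = 262):
  white: 262 × 12/16 = 196.5
  yellow: 262 × 3/16 = 49.125
  green: 262 × 1/16 = 16.375
χ² = Σ (O − E)² / E
  white: (198 − 196.5)² / 196.5 = 0.0115
  yellow: (49 − 49.125)² / 49.125 = 0.0003
  green: (15 − 16.375)² / 16.375 = 0.1155
χ² = 0.0115 + 0.0003 + 0.1155 = 0.1273 ≈ 0.127
Degrees of freedom = 3 − 1 = 2; critical value at α = 0.05 is 5.991.
Since 0.127 < 5.991, we fail to reject the null hypothesis — the data are consistent with the 12:3:1 ratio.

0.127; consistent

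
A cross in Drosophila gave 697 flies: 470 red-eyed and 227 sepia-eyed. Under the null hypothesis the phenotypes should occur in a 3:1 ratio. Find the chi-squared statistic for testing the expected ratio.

The 3:1 ratio has 4 parts, so with N = 697 the expected counts are:
  red-eyed: 697 × 3/4 = 522.75
  sepia-eyed: 697 × 1/4 = 174.25
χ² = Σ (O − E)² / E
  red-eyed: (470 − 522.75)² / 522.75 = 5.3229
  sepia-eyed: (227 − 174.25)² / 174.25 = 15.9688
χ² = 5.3229 + 15.9688 = 21.2917 ≈ 21.292

21.292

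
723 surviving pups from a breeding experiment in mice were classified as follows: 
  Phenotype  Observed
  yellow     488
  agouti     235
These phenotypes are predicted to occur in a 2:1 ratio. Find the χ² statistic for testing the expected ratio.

0.224

Expected counts for N = 723 under a 2:1 ratio (total parts = 3):
  yellow: 723 × 2/3 = 482
  agouti: 723 × 1/3 = 241
χ² = Σ (O − E)² / E
  yellow: (488 − 482)² / 482 = 0.0747
  agouti: (235 − 241)² / 241 = 0.1494
χ² = 0.0747 + 0.1494 = 0.2241 ≈ 0.224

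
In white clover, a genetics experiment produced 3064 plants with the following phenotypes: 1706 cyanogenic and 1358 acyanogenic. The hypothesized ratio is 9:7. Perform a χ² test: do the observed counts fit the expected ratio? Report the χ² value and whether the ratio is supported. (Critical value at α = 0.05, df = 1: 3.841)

The 9:7 ratio has 16 parts, so with N = 3064 the expected counts are:
  cyanogenic: 3064 × 9/16 = 1723.5
  acyanogenic: 3064 × 7/16 = 1340.5
χ² = Σ (O − E)² / E
  cyanogenic: (1706 − 1723.5)² / 1723.5 = 0.1777
  acyanogenic: (1358 − 1340.5)² / 1340.5 = 0.2285
χ² = 0.1777 + 0.2285 = 0.4062 ≈ 0.406
Degrees of freedom = 2 − 1 = 1; critical value at α = 0.05 is 3.841.
Since 0.406 < 3.841, we fail to reject the null hypothesis — the data are consistent with the 9:7 ratio.

0.406; consistent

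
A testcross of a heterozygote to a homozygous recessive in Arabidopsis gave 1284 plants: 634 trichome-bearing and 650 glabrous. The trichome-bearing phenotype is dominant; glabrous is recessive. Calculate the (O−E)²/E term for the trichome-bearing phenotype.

A testcross of a heterozygote (Aa × aa) gives a 1:1 phenotypic ratio.
Under the 1:1 hypothesis (Σ ratio = 2, N = 1284):
  trichome-bearing: 1284 × 1/2 = 642
  glabrous: 1284 × 1/2 = 642
Contribution of trichome-bearing: (634 − 642)² / 642 = 0.0997

0.100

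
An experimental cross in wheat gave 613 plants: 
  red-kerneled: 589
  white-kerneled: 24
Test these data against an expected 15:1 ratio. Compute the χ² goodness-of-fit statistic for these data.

The 15:1 ratio has 16 parts, so with N = 613 the expected counts are:
  red-kerneled: 613 × 15/16 = 574.6875
  white-kerneled: 613 × 1/16 = 38.3125
χ² = Σ (O − E)² / E
  red-kerneled: (589 − 574.6875)² / 574.6875 = 0.3565
  white-kerneled: (24 − 38.3125)² / 38.3125 = 5.3468
χ² = 0.3565 + 5.3468 = 5.7033 ≈ 5.703

5.703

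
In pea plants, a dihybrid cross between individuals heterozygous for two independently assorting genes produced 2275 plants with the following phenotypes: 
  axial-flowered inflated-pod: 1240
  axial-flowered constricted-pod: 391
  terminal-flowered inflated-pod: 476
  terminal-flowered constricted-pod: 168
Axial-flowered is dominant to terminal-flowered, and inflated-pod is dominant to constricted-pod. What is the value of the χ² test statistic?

14.611

A dihybrid F₂ with independent assortment and complete dominance at both loci gives a 9:3:3:1 phenotypic ratio.
The 9:3:3:1 ratio has 16 parts, so with N = 2275 the expected counts are:
  axial-flowered inflated-pod: 2275 × 9/16 = 1279.6875
  axial-flowered constricted-pod: 2275 × 3/16 = 426.5625
  terminal-flowered inflated-pod: 2275 × 3/16 = 426.5625
  terminal-flowered constricted-pod: 2275 × 1/16 = 142.1875
χ² = Σ (O − E)² / E
  axial-flowered inflated-pod: (1240 − 1279.6875)² / 1279.6875 = 1.2308
  axial-flowered constricted-pod: (391 − 426.5625)² / 426.5625 = 2.9648
  terminal-flowered inflated-pod: (476 − 426.5625)² / 426.5625 = 5.7297
  terminal-flowered constricted-pod: (168 − 142.1875)² / 142.1875 = 4.6860
χ² = 1.2308 + 2.9648 + 5.7297 + 4.6860 = 14.6113 ≈ 14.611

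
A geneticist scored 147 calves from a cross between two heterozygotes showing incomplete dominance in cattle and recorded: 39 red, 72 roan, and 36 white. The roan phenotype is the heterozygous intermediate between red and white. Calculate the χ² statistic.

With incomplete dominance, a heterozygote × heterozygote cross gives a 1:2:1 phenotypic ratio.
Total ratio parts = 4. Expected numbers out of 147:
  red: 147 × 1/4 = 36.75
  roan: 147 × 2/4 = 73.5
  white: 147 × 1/4 = 36.75
χ² = Σ (O − E)² / E
  red: (39 − 36.75)² / 36.75 = 0.1378
  roan: (72 − 73.5)² / 73.5 = 0.0306
  white: (36 − 36.75)² / 36.75 = 0.0153
χ² = 0.1378 + 0.0306 + 0.0153 = 0.1837 ≈ 0.184

0.184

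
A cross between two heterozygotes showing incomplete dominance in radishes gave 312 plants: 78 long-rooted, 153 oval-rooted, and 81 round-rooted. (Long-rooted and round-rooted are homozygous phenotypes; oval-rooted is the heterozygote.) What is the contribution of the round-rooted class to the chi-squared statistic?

0.115

With incomplete dominance, a heterozygote × heterozygote cross gives a 1:2:1 phenotypic ratio.
Under the 1:2:1 hypothesis (Σ ratio = 4, N = 312):
  long-rooted: 312 × 1/4 = 78
  oval-rooted: 312 × 2/4 = 156
  round-rooted: 312 × 1/4 = 78
Contribution of round-rooted: (81 − 78)² / 78 = 0.1154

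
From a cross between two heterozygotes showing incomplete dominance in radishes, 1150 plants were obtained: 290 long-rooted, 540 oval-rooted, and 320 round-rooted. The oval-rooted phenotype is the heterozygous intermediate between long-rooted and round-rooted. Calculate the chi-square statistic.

5.826

With incomplete dominance, a heterozygote × heterozygote cross gives a 1:2:1 phenotypic ratio.
Expected counts for N = 1150 under a 1:2:1 ratio (total parts = 4):
  long-rooted: 1150 × 1/4 = 287.5
  oval-rooted: 1150 × 2/4 = 575
  round-rooted: 1150 × 1/4 = 287.5
χ² = Σ (O − E)² / E
  long-rooted: (290 − 287.5)² / 287.5 = 0.0217
  oval-rooted: (540 − 575)² / 575 = 2.1304
  round-rooted: (320 − 287.5)² / 287.5 = 3.6739
χ² = 0.0217 + 2.1304 + 3.6739 = 5.826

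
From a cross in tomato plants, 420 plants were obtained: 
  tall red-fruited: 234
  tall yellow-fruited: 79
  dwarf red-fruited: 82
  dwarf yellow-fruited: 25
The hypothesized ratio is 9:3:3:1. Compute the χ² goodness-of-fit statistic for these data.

0.216

Under the 9:3:3:1 hypothesis (Σ ratio = 16, N = 420):
  tall red-fruited: 420 × 9/16 = 236.25
  tall yellow-fruited: 420 × 3/16 = 78.75
  dwarf red-fruited: 420 × 3/16 = 78.75
  dwarf yellow-fruited: 420 × 1/16 = 26.25
χ² = Σ (O − E)² / E
  tall red-fruited: (234 − 236.25)² / 236.25 = 0.0214
  tall yellow-fruited: (79 − 78.75)² / 78.75 = 0.0008
  dwarf red-fruited: (82 − 78.75)² / 78.75 = 0.1341
  dwarf yellow-fruited: (25 − 26.25)² / 26.25 = 0.0595
χ² = 0.0214 + 0.0008 + 0.1341 + 0.0595 = 0.2158 ≈ 0.216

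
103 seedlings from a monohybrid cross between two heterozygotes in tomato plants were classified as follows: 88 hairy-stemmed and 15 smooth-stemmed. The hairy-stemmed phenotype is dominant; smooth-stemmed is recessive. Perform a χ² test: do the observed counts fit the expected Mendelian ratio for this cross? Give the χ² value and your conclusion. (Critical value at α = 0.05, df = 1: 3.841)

For a monohybrid cross between heterozygotes with complete dominance, the expected phenotypic ratio is 3:1.
Under the 3:1 hypothesis (Σ ratio = 4, N = 103):
  hairy-stemmed: 103 × 3/4 = 77.25
  smooth-stemmed: 103 × 1/4 = 25.75
χ² = Σ (O − E)² / E
  hairy-stemmed: (88 − 77.25)² / 77.25 = 1.4960
  smooth-stemmed: (15 − 25.75)² / 25.75 = 4.4879
χ² = 1.4960 + 4.4879 = 5.9839 ≈ 5.984
Degrees of freedom = 2 − 1 = 1; critical value at α = 0.05 is 3.841.
Since 5.984 > 3.841, we reject the null hypothesis — the data do not fit the 3:1 ratio.

5.984; not consistent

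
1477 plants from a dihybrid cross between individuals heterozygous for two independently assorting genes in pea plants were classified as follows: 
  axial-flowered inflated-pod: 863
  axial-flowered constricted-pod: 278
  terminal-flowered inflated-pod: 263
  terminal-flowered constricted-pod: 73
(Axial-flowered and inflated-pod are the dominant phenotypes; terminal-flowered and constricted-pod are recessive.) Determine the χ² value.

A dihybrid F₂ with independent assortment and complete dominance at both loci gives a 9:3:3:1 phenotypic ratio.
Total ratio parts = 16. Expected numbers out of 1477:
  axial-flowered inflated-pod: 1477 × 9/16 = 830.8125
  axial-flowered constricted-pod: 1477 × 3/16 = 276.9375
  terminal-flowered inflated-pod: 1477 × 3/16 = 276.9375
  terminal-flowered constricted-pod: 1477 × 1/16 = 92.3125
χ² = Σ (O − E)² / E
  axial-flowered inflated-pod: (863 − 830.8125)² / 830.8125 = 1.2470
  axial-flowered constricted-pod: (278 − 276.9375)² / 276.9375 = 0.0041
  terminal-flowered inflated-pod: (263 − 276.9375)² / 276.9375 = 0.7014
  terminal-flowered constricted-pod: (73 − 92.3125)² / 92.3125 = 4.0403
χ² = 1.2470 + 0.0041 + 0.7014 + 4.0403 = 5.9928 ≈ 5.993

5.993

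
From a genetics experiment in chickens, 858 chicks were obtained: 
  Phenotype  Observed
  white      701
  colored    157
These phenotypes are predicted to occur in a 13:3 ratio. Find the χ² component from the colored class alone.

0.093

The 13:3 ratio has 16 parts, so with N = 858 the expected counts are:
  white: 858 × 13/16 = 697.125
  colored: 858 × 3/16 = 160.875
Contribution of colored: (157 − 160.875)² / 160.875 = 0.0933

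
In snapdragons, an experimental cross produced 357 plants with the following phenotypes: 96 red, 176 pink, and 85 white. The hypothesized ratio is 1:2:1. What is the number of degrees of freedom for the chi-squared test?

2

A goodness-of-fit test with 3 phenotype classes has df = 3 − 1 = 2.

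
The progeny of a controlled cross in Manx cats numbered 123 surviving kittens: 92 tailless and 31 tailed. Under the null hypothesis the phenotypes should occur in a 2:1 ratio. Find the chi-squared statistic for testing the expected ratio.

3.659

Total ratio parts = 3. Expected numbers out of 123:
  tailless: 123 × 2/3 = 82
  tailed: 123 × 1/3 = 41
χ² = Σ (O − E)² / E
  tailless: (92 − 82)² / 82 = 1.2195
  tailed: (31 − 41)² / 41 = 2.4390
χ² = 1.2195 + 2.4390 = 3.6585 ≈ 3.659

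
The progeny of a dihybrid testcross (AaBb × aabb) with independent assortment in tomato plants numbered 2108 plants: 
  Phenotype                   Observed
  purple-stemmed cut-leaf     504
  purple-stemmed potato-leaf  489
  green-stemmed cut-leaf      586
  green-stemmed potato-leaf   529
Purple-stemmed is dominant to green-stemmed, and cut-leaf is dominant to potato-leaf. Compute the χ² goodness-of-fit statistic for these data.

10.357

A dihybrid testcross with independent assortment gives a 1:1:1:1 ratio.
The 1:1:1:1 ratio has 4 parts, so with N = 2108 the expected counts are:
  purple-stemmed cut-leaf: 2108 × 1/4 = 527
  purple-stemmed potato-leaf: 2108 × 1/4 = 527
  green-stemmed cut-leaf: 2108 × 1/4 = 527
  green-stemmed potato-leaf: 2108 × 1/4 = 527
χ² = Σ (O − E)² / E
  purple-stemmed cut-leaf: (504 − 527)² / 527 = 1.0038
  purple-stemmed potato-leaf: (489 − 527)² / 527 = 2.7400
  green-stemmed cut-leaf: (586 − 527)² / 527 = 6.6053
  green-stemmed potato-leaf: (529 − 527)² / 527 = 0.0076
χ² = 1.0038 + 2.7400 + 6.6053 + 0.0076 = 10.3567 ≈ 10.357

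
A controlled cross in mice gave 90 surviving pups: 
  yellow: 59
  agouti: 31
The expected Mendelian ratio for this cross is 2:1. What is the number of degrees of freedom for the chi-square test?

A goodness-of-fit test with 2 phenotype classes has df = 2 − 1 = 1.

1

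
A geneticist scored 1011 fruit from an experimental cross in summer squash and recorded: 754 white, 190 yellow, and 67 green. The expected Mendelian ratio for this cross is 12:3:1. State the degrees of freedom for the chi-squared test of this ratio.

A goodness-of-fit test with 3 phenotype classes has df = 3 − 1 = 2.

2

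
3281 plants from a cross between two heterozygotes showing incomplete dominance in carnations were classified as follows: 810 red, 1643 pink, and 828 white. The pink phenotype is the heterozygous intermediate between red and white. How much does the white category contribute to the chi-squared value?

0.073

With incomplete dominance, a heterozygote × heterozygote cross gives a 1:2:1 phenotypic ratio.
Under the 1:2:1 hypothesis (Σ ratio = 4, N = 3281):
  red: 3281 × 1/4 = 820.25
  pink: 3281 × 2/4 = 1640.5
  white: 3281 × 1/4 = 820.25
Contribution of white: (828 − 820.25)² / 820.25 = 0.0732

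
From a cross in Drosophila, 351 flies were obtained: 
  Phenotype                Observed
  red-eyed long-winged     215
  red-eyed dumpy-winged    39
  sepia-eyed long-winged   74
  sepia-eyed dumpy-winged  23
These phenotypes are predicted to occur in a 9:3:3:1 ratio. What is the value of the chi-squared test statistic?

Total ratio parts = 16. Expected numbers out of 351:
  red-eyed long-winged: 351 × 9/16 = 197.4375
  red-eyed dumpy-winged: 351 × 3/16 = 65.8125
  sepia-eyed long-winged: 351 × 3/16 = 65.8125
  sepia-eyed dumpy-winged: 351 × 1/16 = 21.9375
χ² = Σ (O − E)² / E
  red-eyed long-winged: (215 − 197.4375)² / 197.4375 = 1.5622
  red-eyed dumpy-winged: (39 − 65.8125)² / 65.8125 = 10.9236
  sepia-eyed long-winged: (74 − 65.8125)² / 65.8125 = 1.0186
  sepia-eyed dumpy-winged: (23 − 21.9375)² / 21.9375 = 0.0515
χ² = 1.5622 + 10.9236 + 1.0186 + 0.0515 = 13.5559 ≈ 13.556

13.556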